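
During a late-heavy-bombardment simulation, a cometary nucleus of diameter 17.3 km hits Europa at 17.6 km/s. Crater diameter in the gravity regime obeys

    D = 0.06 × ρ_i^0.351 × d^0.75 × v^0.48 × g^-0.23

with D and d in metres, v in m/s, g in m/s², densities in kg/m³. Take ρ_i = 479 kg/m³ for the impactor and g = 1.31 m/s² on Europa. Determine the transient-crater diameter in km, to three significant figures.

D ≈ 81.0 km

In SI units: d = 17300 m, v = 17600 m/s.
ρ_i^0.351 = 479^0.351 = 8.726
d^0.75 = 17300^0.75 = 1508
v^0.48 = 17600^0.48 = 109.1
g^-0.23 = 1.31^-0.23 = 0.9398
D = 0.06 × 8.726 × 1508 × 109.1 × 0.9398 = 80952 m
   = 80.95 km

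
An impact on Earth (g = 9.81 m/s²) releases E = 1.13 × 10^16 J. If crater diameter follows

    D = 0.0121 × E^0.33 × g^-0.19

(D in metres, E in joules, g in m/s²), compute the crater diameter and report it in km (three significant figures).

D ≈ 1.56 km

E^0.33 = (1.13 × 10^16)^0.33 = 1.984 × 10^5
g^-0.19 = 9.81^-0.19 = 0.6480
D = 0.0121 × 1.984 × 10^5 × 0.6480 = 1556 m
   = 1.556 km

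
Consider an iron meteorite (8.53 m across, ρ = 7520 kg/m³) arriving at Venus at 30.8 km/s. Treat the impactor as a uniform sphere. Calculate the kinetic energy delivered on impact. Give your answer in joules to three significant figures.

E ≈ 1.16 × 10^15 J

v = 30800 m/s.
Mass m = (π/6) ρ d³ = (π/6) × 7520 × (8.53)³ = 2.444 × 10^6 kg
E = ½ m v² = 0.5 × 2.444 × 10^6 × (30800)² = 1.159 × 10^15 J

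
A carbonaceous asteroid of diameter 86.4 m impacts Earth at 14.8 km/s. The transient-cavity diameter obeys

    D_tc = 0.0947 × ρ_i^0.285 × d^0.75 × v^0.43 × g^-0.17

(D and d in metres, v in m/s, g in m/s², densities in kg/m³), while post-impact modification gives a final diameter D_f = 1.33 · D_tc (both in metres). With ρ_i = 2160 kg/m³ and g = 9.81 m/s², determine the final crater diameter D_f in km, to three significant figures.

v = 14800 m/s.
ρ_i^0.285 = 2160^0.285 = 8.919
d^0.75 = 86.4^0.75 = 28.34
v^0.43 = 14800^0.43 = 62.12
g^-0.17 = 9.81^-0.17 = 0.6783
D_tc = 0.0947 × 8.919 × 28.34 × 62.12 × 0.6783 = 1009 m
D_f = 1.33 × 1009 = 1342 m
     = 1.342 km

D_f ≈ 1.34 km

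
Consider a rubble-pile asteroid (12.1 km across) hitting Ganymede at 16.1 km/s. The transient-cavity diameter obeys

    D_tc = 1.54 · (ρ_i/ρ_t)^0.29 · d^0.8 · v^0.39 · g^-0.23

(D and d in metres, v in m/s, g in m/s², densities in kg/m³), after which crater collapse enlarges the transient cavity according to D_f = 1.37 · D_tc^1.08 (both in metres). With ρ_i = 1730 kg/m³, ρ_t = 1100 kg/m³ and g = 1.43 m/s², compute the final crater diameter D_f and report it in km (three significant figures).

D_f ≈ 459 km

In SI: d = 12100 m, v = 16100 m/s.
(ρ_i/ρ_t)^0.29 = (1730/1100)^0.29 = 1.140
d^0.8 = 12100^0.8 = 1846
v^0.39 = 16100^0.39 = 43.72
g^-0.23 = 1.43^-0.23 = 0.9210
D_tc = 1.54 × 1.140 × 1846 × 43.72 × 0.9210 = 1.305 × 10^5 m
D_f = 1.37 × (1.305 × 10^5)^1.08 = 4.588 × 10^5 m
     = 458.8 km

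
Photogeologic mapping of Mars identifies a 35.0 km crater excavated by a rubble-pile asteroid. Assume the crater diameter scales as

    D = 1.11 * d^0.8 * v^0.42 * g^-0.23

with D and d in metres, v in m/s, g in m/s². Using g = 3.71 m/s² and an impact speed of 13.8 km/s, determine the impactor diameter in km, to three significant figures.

Rearranging for d: d = [D / (1.11 · 13800^0.42 · 3.71^-0.23)]^(1/0.8).
D = 35000 m.
13800^0.42 = 54.80
3.71^-0.23 = 0.7397
Denominator = 1.11 × 54.80 × 0.7397 = 44.99
D / 44.99 = 35000 / 44.99 = 778.0
d = 778.0^(1/0.8) = 778.0^1.25 = 4109 m

d ≈ 4.11 km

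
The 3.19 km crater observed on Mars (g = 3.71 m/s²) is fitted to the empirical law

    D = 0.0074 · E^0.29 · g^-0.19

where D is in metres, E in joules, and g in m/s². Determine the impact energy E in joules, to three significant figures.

E ≈ 6.35 × 10^19 J

Rearranging: E = [D / (0.0074 · g^-0.19)]^(1/0.29).
D = 3190 m.
g^-0.19 = 3.71^-0.19 = 0.7795
D / (0.0074 × 0.7795) = 3190 / (5.768 × 10^-3) = 5.531 × 10^5
E = (5.531 × 10^5)^3.4483 = 6.352 × 10^19 J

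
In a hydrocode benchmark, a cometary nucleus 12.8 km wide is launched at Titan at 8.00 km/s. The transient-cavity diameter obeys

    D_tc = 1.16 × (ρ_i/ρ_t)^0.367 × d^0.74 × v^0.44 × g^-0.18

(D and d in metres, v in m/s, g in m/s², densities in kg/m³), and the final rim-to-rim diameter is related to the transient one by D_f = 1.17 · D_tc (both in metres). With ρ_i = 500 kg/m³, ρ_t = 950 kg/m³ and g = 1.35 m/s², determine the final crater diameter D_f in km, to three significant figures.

In SI: d = 12800 m, v = 8000 m/s.
(ρ_i/ρ_t)^0.367 = (500/950)^0.367 = 0.7901
d^0.74 = 12800^0.74 = 1095
v^0.44 = 8000^0.44 = 52.16
g^-0.18 = 1.35^-0.18 = 0.9474
D_tc = 1.16 × 0.7901 × 1095 × 52.16 × 0.9474 = 49590 m
D_f = 1.17 × 49590 = 58020 m
     = 58.02 km

D_f ≈ 58.0 km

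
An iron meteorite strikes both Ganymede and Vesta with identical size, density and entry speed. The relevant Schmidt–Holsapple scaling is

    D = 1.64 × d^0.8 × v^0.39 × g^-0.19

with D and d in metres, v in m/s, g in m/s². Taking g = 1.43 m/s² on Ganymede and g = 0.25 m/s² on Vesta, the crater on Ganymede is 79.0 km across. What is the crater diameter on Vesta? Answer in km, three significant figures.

All impactor-dependent factors cancel in the ratio, leaving D_Vesta/D_Ganymede = (g_Vesta/g_Ganymede)^-0.19.
(0.25/1.43)^-0.19 = 0.1748^-0.19 = 1.393
D_Vesta = 1.393 × 79.0 km = 110 km

D ≈ 110 km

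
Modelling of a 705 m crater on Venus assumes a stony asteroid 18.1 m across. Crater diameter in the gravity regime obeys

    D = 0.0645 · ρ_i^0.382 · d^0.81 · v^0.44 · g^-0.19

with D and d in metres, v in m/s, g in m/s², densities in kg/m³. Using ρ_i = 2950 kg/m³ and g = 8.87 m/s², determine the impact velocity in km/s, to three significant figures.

v ≈ 18.2 km/s

Rearranging for v: v = [D / (0.0645 · 2950^0.382 · 18.1^0.81 · 8.87^-0.19)]^(1/0.44).
2950^0.382 = 21.16
18.1^0.81 = 10.44
8.87^-0.19 = 0.6605
Denominator = 0.0645 × 21.16 × 10.44 × 0.6605 = 9.411
D / 9.411 = 705 / 9.411 = 74.91
v = 74.91^(1/0.44) = 74.91^2.2727 = 18208 m/s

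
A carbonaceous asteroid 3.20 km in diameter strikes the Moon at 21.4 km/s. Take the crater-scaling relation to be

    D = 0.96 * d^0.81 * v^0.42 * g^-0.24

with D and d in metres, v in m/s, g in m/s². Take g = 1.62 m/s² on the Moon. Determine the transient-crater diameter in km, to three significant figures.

In SI units: d = 3200 m, v = 21400 m/s.
d^0.81 = 3200^0.81 = 690.5
v^0.42 = 21400^0.42 = 65.88
g^-0.24 = 1.62^-0.24 = 0.8907
D = 0.96 × 690.5 × 65.88 × 0.8907 = 38897 m
   = 38.90 km

D ≈ 38.9 km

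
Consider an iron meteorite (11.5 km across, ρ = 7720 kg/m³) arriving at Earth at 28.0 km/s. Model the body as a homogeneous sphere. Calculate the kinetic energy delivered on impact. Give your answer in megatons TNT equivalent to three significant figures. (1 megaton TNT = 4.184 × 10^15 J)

E ≈ 5.76 × 10^8 Mt TNT

d = 11500 m; v = 28000 m/s.
Mass m = (π/6) ρ d³ = (π/6) × 7720 × (11500)³ = 6.148 × 10^15 kg
E = ½ m v² = 0.5 × 6.148 × 10^15 × (28000)² = 2.410 × 10^24 J
   = 2.410 × 10^24 / 4.184×10^15 = 5.760 × 10^8 Mt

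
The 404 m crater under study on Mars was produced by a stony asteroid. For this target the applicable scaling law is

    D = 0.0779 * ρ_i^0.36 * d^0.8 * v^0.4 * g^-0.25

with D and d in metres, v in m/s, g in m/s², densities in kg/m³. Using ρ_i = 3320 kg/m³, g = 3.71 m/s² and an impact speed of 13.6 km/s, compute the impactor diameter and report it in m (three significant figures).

d ≈ 14.8 m

Rearranging for d: d = [D / (0.0779 · 3320^0.36 · 13600^0.4 · 3.71^-0.25)]^(1/0.8).
3320^0.36 = 18.52
13600^0.4 = 45.02
3.71^-0.25 = 0.7205
Denominator = 0.0779 × 18.52 × 45.02 × 0.7205 = 46.80
D / 46.80 = 404 / 46.80 = 8.632
d = 8.632^(1/0.8) = 8.632^1.25 = 14.80 m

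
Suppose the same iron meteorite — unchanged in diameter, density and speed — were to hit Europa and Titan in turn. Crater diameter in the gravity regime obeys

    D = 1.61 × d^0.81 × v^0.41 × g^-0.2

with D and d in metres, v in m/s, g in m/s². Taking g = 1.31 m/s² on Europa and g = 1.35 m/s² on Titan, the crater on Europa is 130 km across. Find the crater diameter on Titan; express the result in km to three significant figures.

All impactor-dependent factors cancel in the ratio, leaving D_Titan/D_Europa = (g_Titan/g_Europa)^-0.2.
(1.35/1.31)^-0.2 = 1.031^-0.2 = 0.9939
D_Titan = 0.9939 × 130 km = 129 km

D ≈ 129 km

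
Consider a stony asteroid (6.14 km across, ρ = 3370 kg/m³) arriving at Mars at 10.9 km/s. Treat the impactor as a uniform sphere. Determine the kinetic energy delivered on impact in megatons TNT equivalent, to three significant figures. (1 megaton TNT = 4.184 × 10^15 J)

d = 6140 m; v = 10900 m/s.
Mass m = (π/6) ρ d³ = (π/6) × 3370 × (6140)³ = 4.084 × 10^14 kg
E = ½ m v² = 0.5 × 4.084 × 10^14 × (10900)² = 2.426 × 10^22 J
   = 2.426 × 10^22 / 4.184×10^15 = 5.798 × 10^6 Mt

E ≈ 5.80 × 10^6 Mt TNT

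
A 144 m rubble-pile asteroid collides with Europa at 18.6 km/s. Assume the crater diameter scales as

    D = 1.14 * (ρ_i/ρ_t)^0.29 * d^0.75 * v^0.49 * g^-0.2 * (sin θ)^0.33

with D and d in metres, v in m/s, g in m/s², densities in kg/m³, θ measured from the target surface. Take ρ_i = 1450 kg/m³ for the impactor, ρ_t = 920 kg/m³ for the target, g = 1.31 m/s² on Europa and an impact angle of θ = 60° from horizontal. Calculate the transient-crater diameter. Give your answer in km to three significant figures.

D ≈ 6.04 km

In SI units: v = 18600 m/s.
(ρ_i/ρ_t)^0.29 = (1450/920)^0.29 = 1.141
d^0.75 = 144^0.75 = 41.57
v^0.49 = 18600^0.49 = 123.6
g^-0.2 = 1.31^-0.2 = 0.9474
(sin 60°)^0.33 = 0.8660^0.33 = 0.9536
D = 1.14 × 1.141 × 41.57 × 123.6 × 0.9474 × 0.9536 = 6038 m
   = 6.038 km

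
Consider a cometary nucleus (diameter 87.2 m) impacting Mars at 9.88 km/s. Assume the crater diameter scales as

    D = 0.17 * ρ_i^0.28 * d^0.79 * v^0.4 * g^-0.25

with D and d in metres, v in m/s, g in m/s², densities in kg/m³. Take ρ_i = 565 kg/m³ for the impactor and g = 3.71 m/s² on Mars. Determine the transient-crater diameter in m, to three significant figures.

D ≈ 976 m

In SI units: v = 9880 m/s.
ρ_i^0.28 = 565^0.28 = 5.896
d^0.79 = 87.2^0.79 = 34.12
v^0.4 = 9880^0.4 = 39.62
g^-0.25 = 3.71^-0.25 = 0.7205
D = 0.17 × 5.896 × 34.12 × 39.62 × 0.7205 = 976.3 m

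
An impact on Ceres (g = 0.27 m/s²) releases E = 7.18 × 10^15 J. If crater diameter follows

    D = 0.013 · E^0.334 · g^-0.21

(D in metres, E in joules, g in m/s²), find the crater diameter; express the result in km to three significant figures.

D ≈ 3.38 km

E^0.334 = (7.18 × 10^15)^0.334 = 1.977 × 10^5
g^-0.21 = 0.27^-0.21 = 1.316
D = 0.013 × 1.977 × 10^5 × 1.316 = 3382 m
   = 3.382 km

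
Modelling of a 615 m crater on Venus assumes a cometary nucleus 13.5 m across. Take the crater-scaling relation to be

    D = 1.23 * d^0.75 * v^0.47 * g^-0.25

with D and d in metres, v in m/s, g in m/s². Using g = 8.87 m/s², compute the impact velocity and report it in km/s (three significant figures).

v ≈ 27.7 km/s

Rearranging for v: v = [D / (1.23 · 13.5^0.75 · 8.87^-0.25)]^(1/0.47).
13.5^0.75 = 7.043
8.87^-0.25 = 0.5795
Denominator = 1.23 × 7.043 × 0.5795 = 5.020
D / 5.020 = 615 / 5.020 = 122.5
v = 122.5^(1/0.47) = 122.5^2.1277 = 27729 m/s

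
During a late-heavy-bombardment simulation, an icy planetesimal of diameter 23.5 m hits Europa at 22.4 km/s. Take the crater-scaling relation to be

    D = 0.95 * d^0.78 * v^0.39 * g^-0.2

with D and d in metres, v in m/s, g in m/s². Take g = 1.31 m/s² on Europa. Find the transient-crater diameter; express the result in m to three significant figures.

In SI units: v = 22400 m/s.
d^0.78 = 23.5^0.78 = 11.73
v^0.39 = 22400^0.39 = 49.73
g^-0.2 = 1.31^-0.2 = 0.9474
D = 0.95 × 11.73 × 49.73 × 0.9474 = 525.0 m

D ≈ 525 m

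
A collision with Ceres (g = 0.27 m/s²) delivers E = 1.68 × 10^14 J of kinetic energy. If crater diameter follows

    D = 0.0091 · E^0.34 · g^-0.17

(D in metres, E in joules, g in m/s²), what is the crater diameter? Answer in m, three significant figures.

D ≈ 780 m

E^0.34 = (1.68 × 10^14)^0.34 = 6.864 × 10^4
g^-0.17 = 0.27^-0.17 = 1.249
D = 0.0091 × 6.864 × 10^4 × 1.249 = 780.2 m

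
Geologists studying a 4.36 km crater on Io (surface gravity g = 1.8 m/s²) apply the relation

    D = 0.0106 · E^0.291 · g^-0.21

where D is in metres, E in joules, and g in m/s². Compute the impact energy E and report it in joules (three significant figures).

Rearranging: E = [D / (0.0106 · g^-0.21)]^(1/0.291).
D = 4360 m.
g^-0.21 = 1.8^-0.21 = 0.8839
D / (0.0106 × 0.8839) = 4360 / (9.369 × 10^-3) = 4.654 × 10^5
E = (4.654 × 10^5)^3.4364 = 2.999 × 10^19 J

E ≈ 3.00 × 10^19 J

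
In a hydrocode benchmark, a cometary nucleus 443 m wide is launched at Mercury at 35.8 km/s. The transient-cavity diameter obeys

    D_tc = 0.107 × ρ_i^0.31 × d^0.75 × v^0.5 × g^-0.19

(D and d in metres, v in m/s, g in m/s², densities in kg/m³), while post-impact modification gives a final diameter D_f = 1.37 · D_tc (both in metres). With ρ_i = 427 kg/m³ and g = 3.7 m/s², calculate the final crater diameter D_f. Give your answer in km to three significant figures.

D_f ≈ 13.7 km

v = 35800 m/s.
ρ_i^0.31 = 427^0.31 = 6.538
d^0.75 = 443^0.75 = 96.56
v^0.5 = 35800^0.5 = 189.2
g^-0.19 = 3.7^-0.19 = 0.7799
D_tc = 0.107 × 6.538 × 96.56 × 189.2 × 0.7799 = 9967 m
D_f = 1.37 × 9967 = 13655 m
     = 13.65 km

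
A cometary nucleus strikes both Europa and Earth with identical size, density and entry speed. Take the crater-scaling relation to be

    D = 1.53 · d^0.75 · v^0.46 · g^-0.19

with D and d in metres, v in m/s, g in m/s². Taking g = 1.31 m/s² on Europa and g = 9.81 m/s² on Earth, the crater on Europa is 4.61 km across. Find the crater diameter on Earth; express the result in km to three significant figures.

All impactor-dependent factors cancel in the ratio, leaving D_Earth/D_Europa = (g_Earth/g_Europa)^-0.19.
(9.81/1.31)^-0.19 = 7.489^-0.19 = 0.6821
D_Earth = 0.6821 × 4.61 km = 3.14 km

D ≈ 3.14 km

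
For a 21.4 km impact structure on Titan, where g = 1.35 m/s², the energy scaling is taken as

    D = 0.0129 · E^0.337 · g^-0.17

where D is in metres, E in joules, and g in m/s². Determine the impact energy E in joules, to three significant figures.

E ≈ 3.33 × 10^18 J

Rearranging: E = [D / (0.0129 · g^-0.17)]^(1/0.337).
D = 21400 m.
g^-0.17 = 1.35^-0.17 = 0.9503
D / (0.0129 × 0.9503) = 21400 / (0.01226) = 1.746 × 10^6
E = (1.746 × 10^6)^2.9674 = 3.332 × 10^18 J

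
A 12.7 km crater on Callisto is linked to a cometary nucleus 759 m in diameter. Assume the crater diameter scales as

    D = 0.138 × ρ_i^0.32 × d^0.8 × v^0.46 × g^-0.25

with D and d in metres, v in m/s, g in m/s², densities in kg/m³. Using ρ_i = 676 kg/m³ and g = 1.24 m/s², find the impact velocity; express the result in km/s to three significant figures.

Rearranging for v: v = [D / (0.138 · 676^0.32 · 759^0.8 · 1.24^-0.25)]^(1/0.46).
D = 12700 m.
676^0.32 = 8.046
759^0.8 = 201.5
1.24^-0.25 = 0.9476
Denominator = 0.138 × 8.046 × 201.5 × 0.9476 = 212.0
D / 212.0 = 12700 / 212.0 = 59.91
v = 59.91^(1/0.46) = 59.91^2.1739 = 7313 m/s

v ≈ 7.31 km/s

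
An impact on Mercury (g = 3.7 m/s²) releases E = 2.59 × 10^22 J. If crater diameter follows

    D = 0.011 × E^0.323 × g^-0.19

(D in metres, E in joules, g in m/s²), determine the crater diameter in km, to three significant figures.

D ≈ 149 km

E^0.323 = (2.59 × 10^22)^0.323 = 1.736 × 10^7
g^-0.19 = 3.7^-0.19 = 0.7799
D = 0.011 × 1.736 × 10^7 × 0.7799 = 1.489 × 10^5 m
   = 148.9 km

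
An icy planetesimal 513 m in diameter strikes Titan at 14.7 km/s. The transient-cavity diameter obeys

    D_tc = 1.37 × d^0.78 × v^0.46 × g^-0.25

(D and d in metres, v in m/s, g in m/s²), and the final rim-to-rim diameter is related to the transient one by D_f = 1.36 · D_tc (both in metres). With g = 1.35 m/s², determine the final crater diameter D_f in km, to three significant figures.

v = 14700 m/s.
d^0.78 = 513^0.78 = 130.0
v^0.46 = 14700^0.46 = 82.60
g^-0.25 = 1.35^-0.25 = 0.9277
D_tc = 1.37 × 130.0 × 82.60 × 0.9277 = 13650 m
D_f = 1.36 × 13650 = 18564 m
     = 18.56 km

D_f ≈ 18.6 km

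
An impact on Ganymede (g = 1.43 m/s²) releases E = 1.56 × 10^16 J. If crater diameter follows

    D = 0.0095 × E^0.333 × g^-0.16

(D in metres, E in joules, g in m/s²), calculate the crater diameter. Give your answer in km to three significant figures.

E^0.333 = (1.56 × 10^16)^0.333 = 2.468 × 10^5
g^-0.16 = 1.43^-0.16 = 0.9444
D = 0.0095 × 2.468 × 10^5 × 0.9444 = 2214 m
   = 2.214 km

D ≈ 2.21 km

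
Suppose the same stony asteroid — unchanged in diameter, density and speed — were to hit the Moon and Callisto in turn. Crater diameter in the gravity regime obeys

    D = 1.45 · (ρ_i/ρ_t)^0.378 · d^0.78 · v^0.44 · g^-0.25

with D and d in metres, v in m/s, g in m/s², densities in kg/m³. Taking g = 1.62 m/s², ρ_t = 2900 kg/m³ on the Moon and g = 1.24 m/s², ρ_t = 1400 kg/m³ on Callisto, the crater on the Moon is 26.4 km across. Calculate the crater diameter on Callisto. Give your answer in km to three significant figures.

D ≈ 37.2 km

The impactor-only factors (d, v, ρ_i) cancel in the ratio, leaving D_Callisto/D_Moon = (g_Callisto/g_Moon)^-0.25 · (ρ_t,Moon/ρ_t,Callisto)^0.378.
(1.24/1.62)^-0.25 = 0.7654^-0.25 = 1.069
(2900/1400)^0.378 = 2.071^0.378 = 1.317
Ratio = 1.069 × 1.317 = 1.408
D_Callisto = 1.408 × 26.4 km = 37.2 km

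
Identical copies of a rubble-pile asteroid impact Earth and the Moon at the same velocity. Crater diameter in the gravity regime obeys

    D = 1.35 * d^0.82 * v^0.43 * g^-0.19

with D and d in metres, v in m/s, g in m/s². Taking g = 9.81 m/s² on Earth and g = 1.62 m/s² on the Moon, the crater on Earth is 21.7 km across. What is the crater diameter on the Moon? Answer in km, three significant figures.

All impactor-dependent factors cancel in the ratio, leaving D_Moon/D_Earth = (g_Moon/g_Earth)^-0.19.
(1.62/9.81)^-0.19 = 0.1651^-0.19 = 1.408
D_Moon = 1.408 × 21.7 km = 30.6 km

D ≈ 30.6 km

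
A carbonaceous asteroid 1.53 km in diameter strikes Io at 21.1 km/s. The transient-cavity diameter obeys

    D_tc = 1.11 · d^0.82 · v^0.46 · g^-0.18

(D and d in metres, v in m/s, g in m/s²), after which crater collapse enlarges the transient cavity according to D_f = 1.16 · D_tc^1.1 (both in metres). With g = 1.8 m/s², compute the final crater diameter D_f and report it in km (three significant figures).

D_f ≈ 133 km

In SI: d = 1530 m, v = 21100 m/s.
d^0.82 = 1530^0.82 = 408.7
v^0.46 = 21100^0.46 = 97.54
g^-0.18 = 1.8^-0.18 = 0.8996
D_tc = 1.11 × 408.7 × 97.54 × 0.8996 = 39810 m
D_f = 1.16 × (39810)^1.1 = 1.332 × 10^5 m
     = 133.2 km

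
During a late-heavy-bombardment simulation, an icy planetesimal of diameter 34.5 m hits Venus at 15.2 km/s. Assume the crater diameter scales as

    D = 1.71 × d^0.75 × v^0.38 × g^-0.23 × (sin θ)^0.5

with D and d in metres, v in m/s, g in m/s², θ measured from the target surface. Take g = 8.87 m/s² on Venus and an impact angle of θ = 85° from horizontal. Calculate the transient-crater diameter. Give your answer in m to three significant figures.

D ≈ 571 m

In SI units: v = 15200 m/s.
d^0.75 = 34.5^0.75 = 14.24
v^0.38 = 15200^0.38 = 38.82
g^-0.23 = 8.87^-0.23 = 0.6053
(sin 85°)^0.5 = 0.9962^0.5 = 0.9981
D = 1.71 × 14.24 × 38.82 × 0.6053 × 0.9981 = 571.1 m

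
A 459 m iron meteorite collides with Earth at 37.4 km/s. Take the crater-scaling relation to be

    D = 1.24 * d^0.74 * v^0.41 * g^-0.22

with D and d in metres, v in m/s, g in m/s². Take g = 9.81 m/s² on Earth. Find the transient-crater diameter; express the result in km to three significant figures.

D ≈ 5.25 km

In SI units: v = 37400 m/s.
d^0.74 = 459^0.74 = 93.27
v^0.41 = 37400^0.41 = 74.97
g^-0.22 = 9.81^-0.22 = 0.6051
D = 1.24 × 93.27 × 74.97 × 0.6051 = 5247 m
   = 5.247 km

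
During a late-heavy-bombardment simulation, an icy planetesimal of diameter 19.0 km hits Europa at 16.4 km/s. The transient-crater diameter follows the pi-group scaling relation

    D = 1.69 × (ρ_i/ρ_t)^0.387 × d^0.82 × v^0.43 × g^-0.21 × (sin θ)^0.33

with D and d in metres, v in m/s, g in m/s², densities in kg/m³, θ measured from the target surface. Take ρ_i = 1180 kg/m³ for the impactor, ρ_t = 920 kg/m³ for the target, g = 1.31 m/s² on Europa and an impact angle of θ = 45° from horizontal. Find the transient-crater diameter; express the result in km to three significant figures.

In SI units: d = 19000 m, v = 16400 m/s.
(ρ_i/ρ_t)^0.387 = (1180/920)^0.387 = 1.101
d^0.82 = 19000^0.82 = 3225
v^0.43 = 16400^0.43 = 64.92
g^-0.21 = 1.31^-0.21 = 0.9449
(sin 45°)^0.33 = 0.7071^0.33 = 0.8919
D = 1.69 × 1.101 × 3225 × 64.92 × 0.9449 × 0.8919 = 3.283 × 10^5 m
   = 328.3 km

D ≈ 328 km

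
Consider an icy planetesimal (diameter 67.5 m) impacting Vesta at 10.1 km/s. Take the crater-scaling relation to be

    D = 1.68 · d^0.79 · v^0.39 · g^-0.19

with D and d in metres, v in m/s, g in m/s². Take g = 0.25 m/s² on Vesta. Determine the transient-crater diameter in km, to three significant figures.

In SI units: v = 10100 m/s.
d^0.79 = 67.5^0.79 = 27.87
v^0.39 = 10100^0.39 = 36.45
g^-0.19 = 0.25^-0.19 = 1.301
D = 1.68 × 27.87 × 36.45 × 1.301 = 2220 m
   = 2.220 km

D ≈ 2.22 km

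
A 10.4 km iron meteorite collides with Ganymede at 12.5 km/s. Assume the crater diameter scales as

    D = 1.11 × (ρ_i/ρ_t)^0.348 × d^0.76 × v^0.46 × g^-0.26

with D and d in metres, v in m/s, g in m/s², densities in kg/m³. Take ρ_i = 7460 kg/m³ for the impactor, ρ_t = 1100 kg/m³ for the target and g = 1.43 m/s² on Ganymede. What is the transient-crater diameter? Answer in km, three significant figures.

D ≈ 171 km

In SI units: d = 10400 m, v = 12500 m/s.
(ρ_i/ρ_t)^0.348 = (7460/1100)^0.348 = 1.947
d^0.76 = 10400^0.76 = 1130
v^0.46 = 12500^0.46 = 76.66
g^-0.26 = 1.43^-0.26 = 0.9112
D = 1.11 × 1.947 × 1130 × 76.66 × 0.9112 = 1.706 × 10^5 m
   = 170.6 km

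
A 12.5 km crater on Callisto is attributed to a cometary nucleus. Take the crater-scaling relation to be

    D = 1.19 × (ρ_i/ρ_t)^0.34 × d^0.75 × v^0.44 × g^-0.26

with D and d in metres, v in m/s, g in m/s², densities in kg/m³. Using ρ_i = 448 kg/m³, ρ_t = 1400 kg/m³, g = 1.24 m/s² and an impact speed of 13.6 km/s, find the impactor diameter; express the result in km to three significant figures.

d ≈ 1.56 km

Rearranging for d: d = [D / (1.19 · (448/1400)^0.34 · 13600^0.44 · 1.24^-0.26)]^(1/0.75).
D = 12500 m.
(448/1400)^0.34 = 0.6788
13600^0.44 = 65.88
1.24^-0.26 = 0.9456
Denominator = 1.19 × 0.6788 × 65.88 × 0.9456 = 50.32
D / 50.32 = 12500 / 50.32 = 248.4
d = 248.4^(1/0.75) = 248.4^1.3333 = 1561 m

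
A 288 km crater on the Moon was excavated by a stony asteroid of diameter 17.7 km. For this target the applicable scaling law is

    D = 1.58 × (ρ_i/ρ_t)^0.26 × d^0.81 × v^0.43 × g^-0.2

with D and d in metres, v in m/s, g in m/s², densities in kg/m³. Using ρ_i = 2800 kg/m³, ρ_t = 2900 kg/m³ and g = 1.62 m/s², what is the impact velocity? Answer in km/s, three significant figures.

v ≈ 21.8 km/s

Rearranging for v: v = [D / (1.58 · (2800/2900)^0.26 · 17700^0.81 · 1.62^-0.2)]^(1/0.43).
D = 288000 m.
(2800/2900)^0.26 = 0.9909
17700^0.81 = 2760
1.62^-0.2 = 0.9080
Denominator = 1.58 × 0.9909 × 2760 × 0.9080 = 3924
D / 3924 = 288000 / 3924 = 73.39
v = 73.39^(1/0.43) = 73.39^2.3256 = 21813 m/s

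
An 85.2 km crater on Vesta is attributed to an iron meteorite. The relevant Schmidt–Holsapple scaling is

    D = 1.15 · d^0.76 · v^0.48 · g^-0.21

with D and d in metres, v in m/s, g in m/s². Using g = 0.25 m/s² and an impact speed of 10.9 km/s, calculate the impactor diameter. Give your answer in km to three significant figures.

d ≈ 4.91 km

Rearranging for d: d = [D / (1.15 · 10900^0.48 · 0.25^-0.21)]^(1/0.76).
D = 85200 m.
10900^0.48 = 86.69
0.25^-0.21 = 1.338
Denominator = 1.15 × 86.69 × 1.338 = 133.4
D / 133.4 = 85200 / 133.4 = 638.7
d = 638.7^(1/0.76) = 638.7^1.3158 = 4911 m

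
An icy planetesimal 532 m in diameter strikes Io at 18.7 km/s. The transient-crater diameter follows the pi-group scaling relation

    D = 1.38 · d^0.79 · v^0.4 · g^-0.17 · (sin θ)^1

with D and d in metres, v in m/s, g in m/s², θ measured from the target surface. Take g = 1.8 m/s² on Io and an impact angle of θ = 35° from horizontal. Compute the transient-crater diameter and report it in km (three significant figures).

In SI units: v = 18700 m/s.
d^0.79 = 532^0.79 = 142.4
v^0.4 = 18700^0.4 = 51.14
g^-0.17 = 1.8^-0.17 = 0.9049
(sin 35°)^1 = 0.5736^1 = 0.5736
D = 1.38 × 142.4 × 51.14 × 0.9049 × 0.5736 = 5216 m
   = 5.216 km

D ≈ 5.22 km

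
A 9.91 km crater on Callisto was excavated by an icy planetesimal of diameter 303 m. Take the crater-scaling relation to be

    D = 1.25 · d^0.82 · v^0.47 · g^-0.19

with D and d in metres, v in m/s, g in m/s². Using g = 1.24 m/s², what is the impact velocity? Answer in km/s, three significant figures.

Rearranging for v: v = [D / (1.25 · 303^0.82 · 1.24^-0.19)]^(1/0.47).
D = 9910 m.
303^0.82 = 108.3
1.24^-0.19 = 0.9600
Denominator = 1.25 × 108.3 × 0.9600 = 130.0
D / 130.0 = 9910 / 130.0 = 76.23
v = 76.23^(1/0.47) = 76.23^2.1277 = 10106 m/s

v ≈ 10.1 km/s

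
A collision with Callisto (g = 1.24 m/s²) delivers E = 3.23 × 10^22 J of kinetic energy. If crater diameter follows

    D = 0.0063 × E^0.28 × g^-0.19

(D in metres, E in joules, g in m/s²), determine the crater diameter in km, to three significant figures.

D ≈ 12.1 km

E^0.28 = (3.23 × 10^22)^0.28 = 2.007 × 10^6
g^-0.19 = 1.24^-0.19 = 0.9600
D = 0.0063 × 2.007 × 10^6 × 0.9600 = 12138 m
   = 12.14 km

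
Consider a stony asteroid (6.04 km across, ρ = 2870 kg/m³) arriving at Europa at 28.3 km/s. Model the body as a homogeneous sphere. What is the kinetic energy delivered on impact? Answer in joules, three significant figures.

E ≈ 1.33 × 10^23 J

d = 6040 m; v = 28300 m/s.
Mass m = (π/6) ρ d³ = (π/6) × 2870 × (6040)³ = 3.311 × 10^14 kg
E = ½ m v² = 0.5 × 3.311 × 10^14 × (28300)² = 1.326 × 10^23 J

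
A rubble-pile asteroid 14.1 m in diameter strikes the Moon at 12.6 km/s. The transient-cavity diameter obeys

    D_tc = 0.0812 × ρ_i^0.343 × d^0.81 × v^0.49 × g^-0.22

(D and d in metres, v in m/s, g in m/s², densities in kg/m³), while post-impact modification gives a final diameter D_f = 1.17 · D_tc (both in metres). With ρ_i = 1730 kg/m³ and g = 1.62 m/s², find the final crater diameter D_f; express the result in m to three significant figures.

D_f ≈ 960 m

v = 12600 m/s.
ρ_i^0.343 = 1730^0.343 = 12.90
d^0.81 = 14.1^0.81 = 8.528
v^0.49 = 12600^0.49 = 102.1
g^-0.22 = 1.62^-0.22 = 0.8993
D_tc = 0.0812 × 12.90 × 8.528 × 102.1 × 0.8993 = 820.2 m
D_f = 1.17 × 820.2 = 959.6 m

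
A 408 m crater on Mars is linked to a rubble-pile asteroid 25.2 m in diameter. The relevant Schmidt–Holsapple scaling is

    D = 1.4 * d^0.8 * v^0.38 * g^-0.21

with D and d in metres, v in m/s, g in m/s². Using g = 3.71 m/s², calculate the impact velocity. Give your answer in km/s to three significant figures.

v ≈ 7.08 km/s

Rearranging for v: v = [D / (1.4 · 25.2^0.8 · 3.71^-0.21)]^(1/0.38).
25.2^0.8 = 13.22
3.71^-0.21 = 0.7593
Denominator = 1.4 × 13.22 × 0.7593 = 14.05
D / 14.05 = 408 / 14.05 = 29.04
v = 29.04^(1/0.38) = 29.04^2.6316 = 7080 m/s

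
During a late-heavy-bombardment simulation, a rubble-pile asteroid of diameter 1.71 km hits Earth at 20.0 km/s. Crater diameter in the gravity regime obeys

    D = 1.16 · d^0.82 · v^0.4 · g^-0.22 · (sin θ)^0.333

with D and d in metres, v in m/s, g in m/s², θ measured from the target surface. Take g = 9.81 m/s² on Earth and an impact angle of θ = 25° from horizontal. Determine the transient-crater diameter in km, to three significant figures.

In SI units: d = 1710 m, v = 20000 m/s.
d^0.82 = 1710^0.82 = 447.8
v^0.4 = 20000^0.4 = 52.53
g^-0.22 = 9.81^-0.22 = 0.6051
(sin 25°)^0.333 = 0.4226^0.333 = 0.7506
D = 1.16 × 447.8 × 52.53 × 0.6051 × 0.7506 = 12393 m
   = 12.39 km

D ≈ 12.4 km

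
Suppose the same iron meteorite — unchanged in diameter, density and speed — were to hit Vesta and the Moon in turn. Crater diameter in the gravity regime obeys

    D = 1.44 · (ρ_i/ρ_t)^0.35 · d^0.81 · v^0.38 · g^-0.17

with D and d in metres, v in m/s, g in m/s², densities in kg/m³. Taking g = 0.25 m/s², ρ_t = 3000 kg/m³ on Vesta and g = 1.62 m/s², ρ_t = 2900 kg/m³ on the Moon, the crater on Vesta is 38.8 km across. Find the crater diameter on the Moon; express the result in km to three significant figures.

The impactor-only factors (d, v, ρ_i) cancel in the ratio, leaving D_Moon/D_Vesta = (g_Moon/g_Vesta)^-0.17 · (ρ_t,Vesta/ρ_t,Moon)^0.35.
(1.62/0.25)^-0.17 = 6.480^-0.17 = 0.7278
(3000/2900)^0.35 = 1.034^0.35 = 1.012
Ratio = 0.7278 × 1.012 = 0.7365
D_Moon = 0.7365 × 38.8 km = 28.6 km

D ≈ 28.6 km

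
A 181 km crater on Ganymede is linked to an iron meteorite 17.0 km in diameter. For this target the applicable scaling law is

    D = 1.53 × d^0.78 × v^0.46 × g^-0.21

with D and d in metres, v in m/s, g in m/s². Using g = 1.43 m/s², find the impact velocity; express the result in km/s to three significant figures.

v ≈ 8.43 km/s

Rearranging for v: v = [D / (1.53 · 17000^0.78 · 1.43^-0.21)]^(1/0.46).
D = 181000 m.
17000^0.78 = 1994
1.43^-0.21 = 0.9276
Denominator = 1.53 × 1994 × 0.9276 = 2830
D / 2830 = 181000 / 2830 = 63.96
v = 63.96^(1/0.46) = 63.96^2.1739 = 8431 m/s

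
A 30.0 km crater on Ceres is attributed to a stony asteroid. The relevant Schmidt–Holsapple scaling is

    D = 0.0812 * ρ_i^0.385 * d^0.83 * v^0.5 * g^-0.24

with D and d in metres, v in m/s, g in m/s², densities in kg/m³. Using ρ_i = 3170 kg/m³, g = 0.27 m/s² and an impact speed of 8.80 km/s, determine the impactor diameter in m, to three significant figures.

d ≈ 349 m

Rearranging for d: d = [D / (0.0812 · 3170^0.385 · 8800^0.5 · 0.27^-0.24)]^(1/0.83).
D = 30000 m.
3170^0.385 = 22.28
8800^0.5 = 93.81
0.27^-0.24 = 1.369
Denominator = 0.0812 × 22.28 × 93.81 × 1.369 = 232.3
D / 232.3 = 30000 / 232.3 = 129.1
d = 129.1^(1/0.83) = 129.1^1.2048 = 349.3 m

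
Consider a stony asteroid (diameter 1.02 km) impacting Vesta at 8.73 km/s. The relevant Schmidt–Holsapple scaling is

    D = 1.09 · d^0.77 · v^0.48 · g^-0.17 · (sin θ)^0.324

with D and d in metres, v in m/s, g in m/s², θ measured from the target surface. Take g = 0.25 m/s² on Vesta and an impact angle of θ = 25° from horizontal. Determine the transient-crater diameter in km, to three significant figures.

D ≈ 16.9 km

In SI units: d = 1020 m, v = 8730 m/s.
d^0.77 = 1020^0.77 = 207.3
v^0.48 = 8730^0.48 = 77.93
g^-0.17 = 0.25^-0.17 = 1.266
(sin 25°)^0.324 = 0.4226^0.324 = 0.7565
D = 1.09 × 207.3 × 77.93 × 1.266 × 0.7565 = 16864 m
   = 16.86 km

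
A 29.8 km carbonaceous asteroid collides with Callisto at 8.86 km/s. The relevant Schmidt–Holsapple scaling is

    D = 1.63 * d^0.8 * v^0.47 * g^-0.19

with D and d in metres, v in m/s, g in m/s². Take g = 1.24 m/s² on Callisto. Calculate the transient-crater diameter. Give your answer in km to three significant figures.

D ≈ 426 km

In SI units: d = 29800 m, v = 8860 m/s.
d^0.8 = 29800^0.8 = 3796
v^0.47 = 8860^0.47 = 71.66
g^-0.19 = 1.24^-0.19 = 0.9600
D = 1.63 × 3796 × 71.66 × 0.9600 = 4.257 × 10^5 m
   = 425.7 km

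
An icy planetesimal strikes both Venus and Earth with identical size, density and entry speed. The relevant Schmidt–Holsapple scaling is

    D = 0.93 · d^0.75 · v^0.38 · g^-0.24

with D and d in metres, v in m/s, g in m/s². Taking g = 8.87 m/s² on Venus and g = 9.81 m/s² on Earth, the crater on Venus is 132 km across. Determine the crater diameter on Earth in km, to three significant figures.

D ≈ 129 km

All impactor-dependent factors cancel in the ratio, leaving D_Earth/D_Venus = (g_Earth/g_Venus)^-0.24.
(9.81/8.87)^-0.24 = 1.106^-0.24 = 0.9761
D_Earth = 0.9761 × 132 km = 129 km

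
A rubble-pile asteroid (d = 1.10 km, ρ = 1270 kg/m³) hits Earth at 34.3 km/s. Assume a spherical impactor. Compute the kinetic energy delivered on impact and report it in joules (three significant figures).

E ≈ 5.21 × 10^20 J

d = 1100 m; v = 34300 m/s.
Mass m = (π/6) ρ d³ = (π/6) × 1270 × (1100)³ = 8.851 × 10^11 kg
E = ½ m v² = 0.5 × 8.851 × 10^11 × (34300)² = 5.207 × 10^20 J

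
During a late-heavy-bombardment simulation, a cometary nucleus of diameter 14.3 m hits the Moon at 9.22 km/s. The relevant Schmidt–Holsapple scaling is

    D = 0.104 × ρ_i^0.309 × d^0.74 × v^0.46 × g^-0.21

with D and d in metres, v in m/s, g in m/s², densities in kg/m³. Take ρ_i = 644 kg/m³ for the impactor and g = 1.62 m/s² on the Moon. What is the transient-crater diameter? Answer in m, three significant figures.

D ≈ 331 m

In SI units: v = 9220 m/s.
ρ_i^0.309 = 644^0.309 = 7.378
d^0.74 = 14.3^0.74 = 7.161
v^0.46 = 9220^0.46 = 66.65
g^-0.21 = 1.62^-0.21 = 0.9037
D = 0.104 × 7.378 × 7.161 × 66.65 × 0.9037 = 331.0 m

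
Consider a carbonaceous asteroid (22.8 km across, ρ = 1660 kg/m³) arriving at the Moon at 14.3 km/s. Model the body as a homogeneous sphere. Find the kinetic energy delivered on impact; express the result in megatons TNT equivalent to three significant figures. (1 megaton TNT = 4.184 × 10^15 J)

E ≈ 2.52 × 10^8 Mt TNT

d = 22800 m; v = 14300 m/s.
Mass m = (π/6) ρ d³ = (π/6) × 1660 × (22800)³ = 1.030 × 10^16 kg
E = ½ m v² = 0.5 × 1.030 × 10^16 × (14300)² = 1.053 × 10^24 J
   = 1.053 × 10^24 / 4.184×10^15 = 2.517 × 10^8 Mt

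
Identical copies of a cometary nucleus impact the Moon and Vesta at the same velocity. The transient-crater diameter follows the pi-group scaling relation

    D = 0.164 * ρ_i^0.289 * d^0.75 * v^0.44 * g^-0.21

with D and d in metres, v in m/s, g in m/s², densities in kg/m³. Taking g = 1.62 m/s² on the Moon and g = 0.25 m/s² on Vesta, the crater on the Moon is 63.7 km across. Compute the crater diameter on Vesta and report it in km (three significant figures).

D ≈ 94.3 km

All impactor-dependent factors cancel in the ratio, leaving D_Vesta/D_Moon = (g_Vesta/g_Moon)^-0.21.
(0.25/1.62)^-0.21 = 0.1543^-0.21 = 1.481
D_Vesta = 1.481 × 63.7 km = 94.3 km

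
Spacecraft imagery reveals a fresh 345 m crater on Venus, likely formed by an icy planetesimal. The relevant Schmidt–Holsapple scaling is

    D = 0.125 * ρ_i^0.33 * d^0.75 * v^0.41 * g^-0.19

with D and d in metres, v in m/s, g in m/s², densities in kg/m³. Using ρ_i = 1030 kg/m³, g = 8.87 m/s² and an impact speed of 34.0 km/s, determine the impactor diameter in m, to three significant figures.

Rearranging for d: d = [D / (0.125 · 1030^0.33 · 34000^0.41 · 8.87^-0.19)]^(1/0.75).
1030^0.33 = 9.868
34000^0.41 = 72.10
8.87^-0.19 = 0.6605
Denominator = 0.125 × 9.868 × 72.10 × 0.6605 = 58.74
D / 58.74 = 345 / 58.74 = 5.873
d = 5.873^(1/0.75) = 5.873^1.3333 = 10.60 m

d ≈ 10.6 m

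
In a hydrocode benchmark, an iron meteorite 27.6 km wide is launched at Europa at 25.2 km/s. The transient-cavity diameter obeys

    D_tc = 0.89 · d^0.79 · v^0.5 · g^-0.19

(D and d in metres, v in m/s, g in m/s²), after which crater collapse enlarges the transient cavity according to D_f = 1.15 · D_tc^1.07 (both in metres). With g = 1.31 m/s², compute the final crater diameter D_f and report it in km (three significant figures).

D_f ≈ 1230 km

In SI: d = 27600 m, v = 25200 m/s.
d^0.79 = 27600^0.79 = 3223
v^0.5 = 25200^0.5 = 158.7
g^-0.19 = 1.31^-0.19 = 0.9500
D_tc = 0.89 × 3223 × 158.7 × 0.9500 = 4.325 × 10^5 m
D_f = 1.15 × (4.325 × 10^5)^1.07 = 1.234 × 10^6 m
     = 1234 km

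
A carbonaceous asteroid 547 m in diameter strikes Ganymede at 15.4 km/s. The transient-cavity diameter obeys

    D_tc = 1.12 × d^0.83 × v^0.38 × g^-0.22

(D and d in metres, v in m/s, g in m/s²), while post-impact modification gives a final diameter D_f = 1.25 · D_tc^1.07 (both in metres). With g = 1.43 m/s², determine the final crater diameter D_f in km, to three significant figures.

D_f ≈ 17.7 km

v = 15400 m/s.
d^0.83 = 547^0.83 = 187.3
v^0.38 = 15400^0.38 = 39.02
g^-0.22 = 1.43^-0.22 = 0.9243
D_tc = 1.12 × 187.3 × 39.02 × 0.9243 = 7566 m
D_f = 1.25 × (7566)^1.07 = 17672 m
     = 17.67 km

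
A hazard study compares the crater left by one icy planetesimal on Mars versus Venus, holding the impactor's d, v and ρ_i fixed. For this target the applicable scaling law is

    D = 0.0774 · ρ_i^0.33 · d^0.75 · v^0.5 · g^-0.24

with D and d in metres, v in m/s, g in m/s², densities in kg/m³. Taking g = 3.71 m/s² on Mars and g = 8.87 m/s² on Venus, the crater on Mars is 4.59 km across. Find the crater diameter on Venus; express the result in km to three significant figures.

D ≈ 3.72 km

All impactor-dependent factors cancel in the ratio, leaving D_Venus/D_Mars = (g_Venus/g_Mars)^-0.24.
(8.87/3.71)^-0.24 = 2.391^-0.24 = 0.8112
D_Venus = 0.8112 × 4.59 km = 3.72 km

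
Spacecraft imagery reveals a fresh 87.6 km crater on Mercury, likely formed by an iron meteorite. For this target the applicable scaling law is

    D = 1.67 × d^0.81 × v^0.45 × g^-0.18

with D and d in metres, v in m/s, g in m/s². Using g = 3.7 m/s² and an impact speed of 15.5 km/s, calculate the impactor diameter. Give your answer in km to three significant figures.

d ≈ 4.22 km

Rearranging for d: d = [D / (1.67 · 15500^0.45 · 3.7^-0.18)]^(1/0.81).
D = 87600 m.
15500^0.45 = 76.85
3.7^-0.18 = 0.7902
Denominator = 1.67 × 76.85 × 0.7902 = 101.4
D / 101.4 = 87600 / 101.4 = 863.9
d = 863.9^(1/0.81) = 863.9^1.2346 = 4220 m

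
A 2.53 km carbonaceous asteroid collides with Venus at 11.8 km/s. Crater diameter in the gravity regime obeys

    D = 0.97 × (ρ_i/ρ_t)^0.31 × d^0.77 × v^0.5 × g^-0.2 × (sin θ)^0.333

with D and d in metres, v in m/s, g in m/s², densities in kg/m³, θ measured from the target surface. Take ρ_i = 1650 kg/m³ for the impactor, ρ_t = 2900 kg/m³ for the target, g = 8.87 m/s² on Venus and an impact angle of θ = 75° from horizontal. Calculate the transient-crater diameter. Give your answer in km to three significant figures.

D ≈ 23.6 km

In SI units: d = 2530 m, v = 11800 m/s.
(ρ_i/ρ_t)^0.31 = (1650/2900)^0.31 = 0.8396
d^0.77 = 2530^0.77 = 417.3
v^0.5 = 11800^0.5 = 108.6
g^-0.2 = 8.87^-0.2 = 0.6463
(sin 75°)^0.333 = 0.9659^0.333 = 0.9885
D = 0.97 × 0.8396 × 417.3 × 108.6 × 0.6463 × 0.9885 = 23579 m
   = 23.58 km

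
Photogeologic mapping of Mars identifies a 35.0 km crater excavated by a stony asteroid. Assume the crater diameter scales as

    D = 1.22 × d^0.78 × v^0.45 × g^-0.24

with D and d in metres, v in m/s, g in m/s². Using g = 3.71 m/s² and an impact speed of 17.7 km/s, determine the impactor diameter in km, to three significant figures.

d ≈ 2.75 km

Rearranging for d: d = [D / (1.22 · 17700^0.45 · 3.71^-0.24)]^(1/0.78).
D = 35000 m.
17700^0.45 = 81.58
3.71^-0.24 = 0.7300
Denominator = 1.22 × 81.58 × 0.7300 = 72.66
D / 72.66 = 35000 / 72.66 = 481.7
d = 481.7^(1/0.78) = 481.7^1.2821 = 2752 m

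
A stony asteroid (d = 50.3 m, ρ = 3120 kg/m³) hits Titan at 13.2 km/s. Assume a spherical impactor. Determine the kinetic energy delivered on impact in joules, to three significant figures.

E ≈ 1.81 × 10^16 J

v = 13200 m/s.
Mass m = (π/6) ρ d³ = (π/6) × 3120 × (50.3)³ = 2.079 × 10^8 kg
E = ½ m v² = 0.5 × 2.079 × 10^8 × (13200)² = 1.811 × 10^16 J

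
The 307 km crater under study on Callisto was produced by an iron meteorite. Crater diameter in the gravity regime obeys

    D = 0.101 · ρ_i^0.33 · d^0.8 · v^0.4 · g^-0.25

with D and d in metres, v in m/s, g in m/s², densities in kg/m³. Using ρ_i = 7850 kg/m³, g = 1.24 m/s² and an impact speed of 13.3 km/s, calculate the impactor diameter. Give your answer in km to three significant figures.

Rearranging for d: d = [D / (0.101 · 7850^0.33 · 13300^0.4 · 1.24^-0.25)]^(1/0.8).
D = 307000 m.
7850^0.33 = 19.29
13300^0.4 = 44.62
1.24^-0.25 = 0.9476
Denominator = 0.101 × 19.29 × 44.62 × 0.9476 = 82.38
D / 82.38 = 307000 / 82.38 = 3727
d = 3727^(1/0.8) = 3727^1.25 = 29121 m

d ≈ 29.1 km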